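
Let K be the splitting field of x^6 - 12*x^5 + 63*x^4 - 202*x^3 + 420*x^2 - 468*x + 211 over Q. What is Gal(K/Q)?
The polynomial f is an irreducible sextic over Q, so G = Gal(f/Q) is one of the 16 transitive subgroups 6T1, ..., 6T16 of S_6. The discriminant of f is -28010528989632, which is not a perfect square, so G is not contained in A_6. The transitive groups of degree 6 not contained in A_6 are: C_6 (6T1, order 6), S_3 (6T2, order 6), D_6 (6T3, order 12), C_3 x S_3 (6T5, order 18), A_4 x C_2 (6T6, order 24), S_4 (6T8, order 24), S_3 x S_3 (6T9, order 36), S_4 x C_2 (6T11, order 48), (S_3 x S_3) : C_2 (6T13, order 72), PGL(2,5) (6T14, order 120), S_6 (6T16, order 720). By Dedekind's theorem, for a prime p not dividing disc(f) the degrees of the irreducible factors of f mod p form the cycle type of an element of G. Factoring f modulo the 21 such primes p <= 89 (skipping 2, 3, 7, which divide the discriminant), each new pattern first appears at: mod 5: f = (x^6 + 3x^5 + 3x^4 + 3x^3 + 2x + 1), pattern 6; mod 11: f = (x + 5)(x^5 + 5x^4 + 5x^3 + 4x^2 + 4x + 7), pattern 5+1; mod 13: f = (x + 6)(x + 12)(x^4 + 9x^3 + 11x^2 + 5x + 6), pattern 4+1+1; mod 23: f = (x + 5)(x + 18)(x^2 + 14x + 4)(x^2 + 20x + 11), pattern 2+2+1+1; mod 43: f = (x^3 + 37x^2 + 12x + 4)(x^3 + 37x^2 + 15x + 42), pattern 3+3; mod 61: f = (x^2 + 9x + 56)(x^2 + 11x + 55)(x^2 + 29x + 5), pattern 2+2+2. No other pattern occurs in this range, so the set of observed cycle types is {6, 5+1, 4+1+1, 2+2+1+1, 3+3, 2+2+2}. The candidates containing elements of all these cycle types are PGL(2,5) (6T14) of order 120, S_6 (6T16) of order 720; the others are excluded. The observed types are precisely the cycle types that occur in PGL(2,5) (6T14) (apart from the identity). Each of the other remaining candidates has further cycle types, and by the Chebotarev density theorem the matching factorization patterns would occur for a proportion of primes equal to their share of the group: S_6 (6T16) additionally contains elements of type 4+2, 3+2+1, 3+1+1+1, 2+1+1+1+1 (265 of its 720 elements, about 37% of primes). None of the 21 primes tested shows any such pattern (for each of these groups the chance of that is below 10^-4), which rules them out. Hence G = PGL(2,5) (6T14), of order 120.

6T14: PGL(2,5)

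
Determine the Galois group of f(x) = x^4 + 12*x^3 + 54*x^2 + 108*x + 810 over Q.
The polynomial is an irreducible quartic over Q and its discriminant is 99179645184 = 314928^2, a perfect square, so the Galois group is contained in A_4. The resolvent cubic y^3 - 54*y^2 - 1944*y + 46656 splits completely over Q, which gives the Klein four-group V_4.

V_4 (also written V4)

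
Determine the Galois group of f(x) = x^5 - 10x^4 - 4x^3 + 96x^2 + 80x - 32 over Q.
5T1: C_5

The polynomial f is an irreducible quintic over Q, so G = Gal(f/Q) is a transitive subgroup of S_5: one of C_5 (5T1, order 5), D_5 (5T2, order 10), F_20 (5T3, order 20), A_5 (5T4, order 60) or S_5 (5T5, order 120). The discriminant of f is 8121314443264 = 2849792^2, a perfect square, so G is contained in A_5. The transitive groups of degree 5 contained in A_5 are: C_5 (5T1, order 5), D_5 (5T2, order 10), A_5 (5T4, order 60). By Dedekind's theorem, for a prime p not dividing disc(f) the degrees of the irreducible factors of f mod p form the cycle type of an element of G. Factoring f modulo the 14 such primes p <= 59 (skipping 2, 11, 23, which divide the discriminant), each new pattern first appears at: mod 3: f = (x^5 + 2x^4 + 2x^3 + 2x + 1), pattern 5; mod 43: f = (x + 19)(x + 21)(x + 24)(x + 25)(x + 30), pattern 1+1+1+1+1. No other pattern occurs in this range, so the set of observed cycle types is {5, 1+1+1+1+1}. The candidates containing elements of all these cycle types are C_5 (5T1) of order 5, D_5 (5T2) of order 10, A_5 (5T4) of order 60; the others are excluded. The observed types are precisely the cycle types that occur in C_5 (5T1). Each of the other remaining candidates has further cycle types, and by the Chebotarev density theorem the matching factorization patterns would occur for a proportion of primes equal to their share of the group: D_5 (5T2) additionally contains elements of type 2+2+1 (5 of its 10 elements, about 50% of primes); A_5 (5T4) additionally contains elements of type 3+1+1, 2+2+1 (35 of its 60 elements, about 58% of primes). None of the 14 primes tested shows any such pattern (for each of these groups the chance of that is below 10^-4), which rules them out. Hence G = C_5 (5T1), of order 5.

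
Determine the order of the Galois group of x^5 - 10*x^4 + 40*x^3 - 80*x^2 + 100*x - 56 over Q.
60

The degree of the splitting field over Q equals the order of the Galois group, so first determine the group. The polynomial f is an irreducible quintic over Q, so G = Gal(f/Q) is a transitive subgroup of S_5: one of C_5 (5T1, order 5), D_5 (5T2, order 10), F_20 (5T3, order 20), A_5 (5T4, order 60) or S_5 (5T5, order 120). The discriminant of f is 1024000000 = 32000^2, a perfect square, so G is contained in A_5. The transitive groups of degree 5 contained in A_5 are: C_5 (5T1, order 5), D_5 (5T2, order 10), A_5 (5T4, order 60). By Dedekind's theorem, for a prime p not dividing disc(f) the degrees of the irreducible factors of f mod p form the cycle type of an element of G. Factoring f modulo the 2 such primes p <= 7 (skipping 2, 5, which divide the discriminant), each new pattern first appears at: mod 3: f = (x^5 + 2x^4 + x^3 + x^2 + x + 1), pattern 5; mod 7: f = (x)(x + 1)(x^3 + 3x^2 + 2x + 2), pattern 3+1+1. No other pattern occurs in this range, so the set of observed cycle types is {5, 3+1+1}. Among the candidates above, the only group containing elements of all these cycle types is A_5 (5T4) — each of C_5 (5T1), D_5 (5T2) lacks at least one of them. Hence G = A_5 (5T4), of order 60. The Galois group A_5 (5T4) has order 60, so the splitting field has degree 60 over Q.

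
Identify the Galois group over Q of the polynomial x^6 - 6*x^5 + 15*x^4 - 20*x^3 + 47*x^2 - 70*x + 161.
S_4 x C_2 (order 48)

The polynomial f is an irreducible sextic over Q, so G = Gal(f/Q) is one of the 16 transitive subgroups 6T1, ..., 6T16 of S_6. The discriminant of f is -2693803488051200, which is not a perfect square, so G is not contained in A_6. The transitive groups of degree 6 not contained in A_6 are: C_6 (6T1, order 6), S_3 (6T2, order 6), D_6 (6T3, order 12), C_3 x S_3 (6T5, order 18), A_4 x C_2 (6T6, order 24), S_4 (6T8, order 24), S_3 x S_3 (6T9, order 36), S_4 x C_2 (6T11, order 48), (S_3 x S_3) : C_2 (6T13, order 72), PGL(2,5) (6T14, order 120), S_6 (6T16, order 720). By Dedekind's theorem, for a prime p not dividing disc(f) the degrees of the irreducible factors of f mod p form the cycle type of an element of G. Factoring f modulo the 17 such primes p <= 71 (skipping 2, 5, 7, which divide the discriminant), each new pattern first appears at: mod 3: f = (x^3 + x^2 + 2)(x^3 + 2x^2 + x + 1), pattern 3+3; mod 13: f = (x^6 + 7x^5 + 2x^4 + 6x^3 + 8x^2 + 8x + 5), pattern 6; mod 19: f = (x^2 + 17x + 2)(x^4 + 15x^3 + 5x^2 + 17x + 14), pattern 4+2; mod 23: f = (x)(x + 21)(x^4 + 19x^3 + 7x^2 + 17x + 12), pattern 4+1+1; mod 53: f = (x^2 + 20x + 25)(x^2 + 29x + 16)(x^2 + 51x + 22), pattern 2+2+2; mod 59: f = (x + 7)(x + 50)(x^2 + 8x + 14)(x^2 + 47x + 34), pattern 2+2+1+1; mod 71: f = (x + 15)(x + 21)(x + 48)(x + 54)(x^2 + 69x + 31), pattern 2+1+1+1+1. No other pattern occurs in this range, so the set of observed cycle types is {3+3, 6, 4+2, 4+1+1, 2+2+2, 2+2+1+1, 2+1+1+1+1}. The candidates containing elements of all these cycle types are S_4 x C_2 (6T11) of order 48, S_6 (6T16) of order 720; the others are excluded. The observed types are precisely the cycle types that occur in S_4 x C_2 (6T11) (apart from the identity). Each of the other remaining candidates has further cycle types, and by the Chebotarev density theorem the matching factorization patterns would occur for a proportion of primes equal to their share of the group: S_6 (6T16) additionally contains elements of type 5+1, 3+2+1, 3+1+1+1 (304 of its 720 elements, about 42% of primes). None of the 17 primes tested shows any such pattern (for each of these groups the chance of that is below 10^-4), which rules them out. Hence G = S_4 x C_2 (6T11), of order 48.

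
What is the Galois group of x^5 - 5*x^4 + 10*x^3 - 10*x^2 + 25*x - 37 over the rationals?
The polynomial f is an irreducible quintic over Q, so G = Gal(f/Q) is a transitive subgroup of S_5: one of C_5 (5T1, order 5), D_5 (5T2, order 10), F_20 (5T3, order 20), A_5 (5T4, order 60) or S_5 (5T5, order 120). The discriminant of f is 1024000000 = 32000^2, a perfect square, so G is contained in A_5. The transitive groups of degree 5 contained in A_5 are: C_5 (5T1, order 5), D_5 (5T2, order 10), A_5 (5T4, order 60). By Dedekind's theorem, for a prime p not dividing disc(f) the degrees of the irreducible factors of f mod p form the cycle type of an element of G. Factoring f modulo the 2 such primes p <= 7 (skipping 2, 5, which divide the discriminant), each new pattern first appears at: mod 3: f = (x^5 + x^4 + x^3 + 2x^2 + x + 2), pattern 5; mod 7: f = (x + 3)(x + 4)(x^3 + 2x^2 + 5x + 1), pattern 3+1+1. No other pattern occurs in this range, so the set of observed cycle types is {5, 3+1+1}. Among the candidates above, the only group containing elements of all these cycle types is A_5 (5T4) — each of C_5 (5T1), D_5 (5T2) lacks at least one of them. Hence G = A_5 (5T4), of order 60.

A_5, the alternating group on 5 letters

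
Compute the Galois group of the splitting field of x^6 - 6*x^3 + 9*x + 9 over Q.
The polynomial f is an irreducible sextic over Q, so G = Gal(f/Q) is one of the 16 transitive subgroups 6T1, ..., 6T16 of S_6. The discriminant of f is -6604217307, which is not a perfect square, so G is not contained in A_6. The transitive groups of degree 6 not contained in A_6 are: C_6 (6T1, order 6), S_3 (6T2, order 6), D_6 (6T3, order 12), C_3 x S_3 (6T5, order 18), A_4 x C_2 (6T6, order 24), S_4 (6T8, order 24), S_3 x S_3 (6T9, order 36), S_4 x C_2 (6T11, order 48), (S_3 x S_3) : C_2 (6T13, order 72), PGL(2,5) (6T14, order 120), S_6 (6T16, order 720). By Dedekind's theorem, for a prime p not dividing disc(f) the degrees of the irreducible factors of f mod p form the cycle type of an element of G. Factoring f modulo the 28 such primes p <= 127 (skipping 3, 17, 43, which divide the discriminant), each new pattern first appears at: mod 2: f = (x^6 + x + 1), pattern 6; mod 7: f = (x + 1)(x^2 + 4x + 1)(x^3 + 2x^2 + 6x + 2), pattern 3+2+1; mod 11: f = (x^2 + 4)(x^4 + 7x^2 + 5x + 5), pattern 4+2; mod 13: f = (x + 9)(x + 12)(x^2 + 8x + 9)(x^2 + 10x + 10), pattern 2+2+1+1; mod 61: f = (x + 4)(x + 14)(x + 16)(x + 39)(x^2 + 49x + 60), pattern 2+1+1+1+1; mod 97: f = (x + 3)(x + 47)(x + 73)(x^3 + 71x^2 + 86x + 89), pattern 3+1+1+1; mod 113: f = (x^2 + 7x + 64)(x^2 + 109x + 100)(x^2 + 110x + 99), pattern 2+2+2; mod 127: f = (x^3 + 39x^2 + 67x + 70)(x^3 + 88x^2 + 57x + 60), pattern 3+3. No other pattern occurs in this range, so the set of observed cycle types is {6, 3+2+1, 4+2, 2+2+1+1, 2+1+1+1+1, 3+1+1+1, 2+2+2, 3+3}. The candidates containing elements of all these cycle types are (S_3 x S_3) : C_2 (6T13) of order 72, S_6 (6T16) of order 720; the others are excluded. The observed types are precisely the cycle types that occur in (S_3 x S_3) : C_2 (6T13) (apart from the identity). Each of the other remaining candidates has further cycle types, and by the Chebotarev density theorem the matching factorization patterns would occur for a proportion of primes equal to their share of the group: S_6 (6T16) additionally contains elements of type 5+1, 4+1+1 (234 of its 720 elements, about 32% of primes). None of the 28 primes tested shows any such pattern (for each of these groups the chance of that is below 10^-4), which rules them out. Hence G = (S_3 x S_3) : C_2 (6T13), of order 72.

6T13: (S_3 x S_3) : C_2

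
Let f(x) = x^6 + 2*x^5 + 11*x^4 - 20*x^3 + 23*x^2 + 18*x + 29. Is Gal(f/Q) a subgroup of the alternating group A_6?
No

The polynomial is irreducible of degree 6 over Q. Its discriminant is -1154968245501952, which is not a perfect square. A Galois group lies in the alternating group exactly when the discriminant is a square in Q, so the Galois group (C_6) is not contained in A_6.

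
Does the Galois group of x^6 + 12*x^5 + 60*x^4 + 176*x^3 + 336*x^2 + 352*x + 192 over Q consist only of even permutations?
No

The polynomial is irreducible of degree 6 over Q. Its discriminant is -46741055340544, which is not a perfect square. A Galois group lies in the alternating group exactly when the discriminant is a square in Q, so the Galois group (S_6) is not contained in A_6.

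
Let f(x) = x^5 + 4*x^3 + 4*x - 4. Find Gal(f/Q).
S_5, the symmetric group on 5 letters

The polynomial f is an irreducible quintic over Q, so G = Gal(f/Q) is a transitive subgroup of S_5: one of C_5 (5T1, order 5), D_5 (5T2, order 10), F_20 (5T3, order 20), A_5 (5T4, order 60) or S_5 (5T5, order 120). The discriminant of f is 931072, which is not a perfect square, so G is not contained in A_5. The transitive groups of degree 5 not contained in A_5 are: F_20 (5T3, order 20), S_5 (5T5, order 120). By Dedekind's theorem, for a prime p not dividing disc(f) the degrees of the irreducible factors of f mod p form the cycle type of an element of G. Factoring f modulo the 5 such primes p <= 13 (skipping 2, which divides the discriminant), each new pattern first appears at: mod 3: f = (x^5 + x^3 + x + 2), pattern 5; mod 5: f = (x + 4)(x^4 + x^3 + 4), pattern 4+1; mod 13: f = (x + 1)(x + 4)(x^3 + 8x^2 + 12x + 12), pattern 3+1+1. No other pattern occurs in this range, so the set of observed cycle types is {5, 4+1, 3+1+1}. Among the candidates above, the only group containing elements of all these cycle types is S_5 (5T5) — F_20 (5T3) lacks at least one of them. Hence G = S_5 (5T5), of order 120.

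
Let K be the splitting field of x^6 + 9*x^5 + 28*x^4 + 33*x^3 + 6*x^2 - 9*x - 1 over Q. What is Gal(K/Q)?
The polynomial f is an irreducible sextic over Q, so G = Gal(f/Q) is one of the 16 transitive subgroups 6T1, ..., 6T16 of S_6. The discriminant of f is 810448, which is not a perfect square, so G is not contained in A_6. The transitive groups of degree 6 not contained in A_6 are: C_6 (6T1, order 6), S_3 (6T2, order 6), D_6 (6T3, order 12), C_3 x S_3 (6T5, order 18), A_4 x C_2 (6T6, order 24), S_4 (6T8, order 24), S_3 x S_3 (6T9, order 36), S_4 x C_2 (6T11, order 48), (S_3 x S_3) : C_2 (6T13, order 72), PGL(2,5) (6T14, order 120), S_6 (6T16, order 720). By Dedekind's theorem, for a prime p not dividing disc(f) the degrees of the irreducible factors of f mod p form the cycle type of an element of G. Factoring f modulo the 23 such primes p <= 97 (skipping 2, 37, which divide the discriminant), each new pattern first appears at: mod 3: f = (x^3 + x^2 + x + 2)(x^3 + 2x^2 + x + 1), pattern 3+3; mod 5: f = (x^2 + 2x + 3)(x^2 + 3x + 3)(x^2 + 4x + 1), pattern 2+2+2; mod 67: f = (x + 4)(x + 20)(x + 32)(x + 38)(x + 50)(x + 66), pattern 1+1+1+1+1+1. No other pattern occurs in this range, so the set of observed cycle types is {3+3, 2+2+2, 1+1+1+1+1+1}. The candidates containing elements of all these cycle types are C_6 (6T1) of order 6, S_3 (6T2) of order 6, D_6 (6T3) of order 12, C_3 x S_3 (6T5) of order 18, A_4 x C_2 (6T6) of order 24, S_4 (6T8) of order 24, S_3 x S_3 (6T9) of order 36, S_4 x C_2 (6T11) of order 48, (S_3 x S_3) : C_2 (6T13) of order 72, PGL(2,5) (6T14) of order 120, S_6 (6T16) of order 720; the others are excluded. The observed types are precisely the cycle types that occur in S_3 (6T2). Each of the other remaining candidates has further cycle types, and by the Chebotarev density theorem the matching factorization patterns would occur for a proportion of primes equal to their share of the group: C_6 (6T1) additionally contains elements of type 6 (2 of its 6 elements, about 33% of primes); D_6 (6T3) additionally contains elements of type 6, 2+2+1+1 (5 of its 12 elements, about 42% of primes); C_3 x S_3 (6T5) additionally contains elements of type 6, 3+1+1+1 (10 of its 18 elements, about 56% of primes); A_4 x C_2 (6T6) additionally contains elements of type 6, 2+2+1+1, 2+1+1+1+1 (14 of its 24 elements, about 58% of primes); S_4 (6T8) additionally contains elements of type 4+1+1, 2+2+1+1 (9 of its 24 elements, about 38% of primes); S_3 x S_3 (6T9) additionally contains elements of type 6, 3+1+1+1, 2+2+1+1 (25 of its 36 elements, about 69% of primes); S_4 x C_2 (6T11) additionally contains elements of type 6, 4+2, 4+1+1, 2+2+1+1, 2+1+1+1+1 (32 of its 48 elements, about 67% of primes); (S_3 x S_3) : C_2 (6T13) additionally contains elements of type 6, 4+2, 3+2+1, 3+1+1+1, 2+2+1+1, 2+1+1+1+1 (61 of its 72 elements, about 85% of primes); PGL(2,5) (6T14) additionally contains elements of type 6, 5+1, 4+1+1, 2+2+1+1 (89 of its 120 elements, about 74% of primes); S_6 (6T16) additionally contains elements of type 6, 5+1, 4+2, 4+1+1, 3+2+1, 3+1+1+1, 2+2+1+1, 2+1+1+1+1 (664 of its 720 elements, about 92% of primes). None of the 23 primes tested shows any such pattern (for each of these groups the chance of that is below 10^-4), which rules them out. Hence G = S_3 (6T2), of order 6.

S_3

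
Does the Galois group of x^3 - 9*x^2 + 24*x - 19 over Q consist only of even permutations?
The polynomial is irreducible of degree 3 over Q. Its discriminant is 81 = 9^2, a perfect square. A Galois group lies in the alternating group exactly when the discriminant is a square in Q, so the Galois group (C_3) is contained in A_3.

Yes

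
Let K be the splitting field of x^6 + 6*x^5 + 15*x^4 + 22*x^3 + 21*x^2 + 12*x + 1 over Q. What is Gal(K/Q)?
The polynomial f is an irreducible sextic over Q, so G = Gal(f/Q) is one of the 16 transitive subgroups 6T1, ..., 6T16 of S_6. The discriminant of f is 5038848, which is not a perfect square, so G is not contained in A_6. The transitive groups of degree 6 not contained in A_6 are: C_6 (6T1, order 6), S_3 (6T2, order 6), D_6 (6T3, order 12), C_3 x S_3 (6T5, order 18), A_4 x C_2 (6T6, order 24), S_4 (6T8, order 24), S_3 x S_3 (6T9, order 36), S_4 x C_2 (6T11, order 48), (S_3 x S_3) : C_2 (6T13, order 72), PGL(2,5) (6T14, order 120), S_6 (6T16, order 720). By Dedekind's theorem, for a prime p not dividing disc(f) the degrees of the irreducible factors of f mod p form the cycle type of an element of G. Factoring f modulo the 23 such primes p <= 97 (skipping 2, 3, which divide the discriminant), each new pattern first appears at: mod 5: f = (x^6 + x^5 + 2x^3 + x^2 + 2x + 1), pattern 6; mod 11: f = (x + 7)(x + 9)(x^2 + 5x + 2)(x^2 + 7x + 9), pattern 2+2+1+1; mod 13: f = (x + 8)(x + 9)(x + 12)(x^3 + 3x^2 + 3x + 11), pattern 3+1+1+1; mod 31: f = (x^2 + 19x + 14)(x^2 + 24x + 3)(x^2 + 25x + 17), pattern 2+2+2; mod 97: f = (x^3 + 3x^2 + 3x + 12)(x^3 + 3x^2 + 3x + 89), pattern 3+3. No other pattern occurs in this range, so the set of observed cycle types is {6, 2+2+1+1, 3+1+1+1, 2+2+2, 3+3}. The candidates containing elements of all these cycle types are S_3 x S_3 (6T9) of order 36, (S_3 x S_3) : C_2 (6T13) of order 72, S_6 (6T16) of order 720; the others are excluded. The observed types are precisely the cycle types that occur in S_3 x S_3 (6T9) (apart from the identity). Each of the other remaining candidates has further cycle types, and by the Chebotarev density theorem the matching factorization patterns would occur for a proportion of primes equal to their share of the group: (S_3 x S_3) : C_2 (6T13) additionally contains elements of type 4+2, 3+2+1, 2+1+1+1+1 (36 of its 72 elements, about 50% of primes); S_6 (6T16) additionally contains elements of type 5+1, 4+2, 4+1+1, 3+2+1, 2+1+1+1+1 (459 of its 720 elements, about 64% of primes). None of the 23 primes tested shows any such pattern (for each of these groups the chance of that is below 10^-4), which rules them out. Hence G = S_3 x S_3 (6T9), of order 36.

6T9: S_3 x S_3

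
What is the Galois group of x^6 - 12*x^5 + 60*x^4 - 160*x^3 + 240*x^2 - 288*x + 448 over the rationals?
The polynomial f is an irreducible sextic over Q, so G = Gal(f/Q) is one of the 16 transitive subgroups 6T1, ..., 6T16 of S_6. The discriminant of f is -9727331052552192, which is not a perfect square, so G is not contained in A_6. The transitive groups of degree 6 not contained in A_6 are: C_6 (6T1, order 6), S_3 (6T2, order 6), D_6 (6T3, order 12), C_3 x S_3 (6T5, order 18), A_4 x C_2 (6T6, order 24), S_4 (6T8, order 24), S_3 x S_3 (6T9, order 36), S_4 x C_2 (6T11, order 48), (S_3 x S_3) : C_2 (6T13, order 72), PGL(2,5) (6T14, order 120), S_6 (6T16, order 720). By Dedekind's theorem, for a prime p not dividing disc(f) the degrees of the irreducible factors of f mod p form the cycle type of an element of G. Factoring f modulo the 27 such primes p <= 127 (skipping 2, 3, 17, 43, which divide the discriminant), each new pattern first appears at: mod 5: f = (x^6 + 3x^5 + 2x + 3), pattern 6; mod 7: f = (x)(x^2 + 4x + 5)(x^3 + 5x^2 + 4), pattern 3+2+1; mod 11: f = (x^2 + 3x + 9)(x^4 + 7x^3 + 8x^2 + 6x + 7), pattern 4+2; mod 13: f = (x + 1)(x + 4)(x^2 + 2x + 3)(x^2 + 7x + 7), pattern 2+2+1+1; mod 61: f = (x + 17)(x + 39)(x + 51)(x + 55)(x^2 + 9x + 56), pattern 2+1+1+1+1; mod 97: f = (x + 71)(x + 75)(x + 94)(x^3 + 39x^2 + 72x + 2), pattern 3+1+1+1; mod 113: f = (x^2 + 19x + 39)(x^2 + 94x + 96)(x^2 + 101x + 60), pattern 2+2+2; mod 127: f = (x^3 + 43x^2 + 15x + 85)(x^3 + 72x^2 + 124x + 74), pattern 3+3. No other pattern occurs in this range, so the set of observed cycle types is {6, 3+2+1, 4+2, 2+2+1+1, 2+1+1+1+1, 3+1+1+1, 2+2+2, 3+3}. The candidates containing elements of all these cycle types are (S_3 x S_3) : C_2 (6T13) of order 72, S_6 (6T16) of order 720; the others are excluded. The observed types are precisely the cycle types that occur in (S_3 x S_3) : C_2 (6T13) (apart from the identity). Each of the other remaining candidates has further cycle types, and by the Chebotarev density theorem the matching factorization patterns would occur for a proportion of primes equal to their share of the group: S_6 (6T16) additionally contains elements of type 5+1, 4+1+1 (234 of its 720 elements, about 32% of primes). None of the 27 primes tested shows any such pattern (for each of these groups the chance of that is below 10^-4), which rules them out. Hence G = (S_3 x S_3) : C_2 (6T13), of order 72.

(S_3 x S_3) : C_2 (order 72)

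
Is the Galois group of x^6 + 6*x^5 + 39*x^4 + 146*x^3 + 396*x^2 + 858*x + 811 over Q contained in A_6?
The polynomial is irreducible of degree 6 over Q. Its discriminant is -91380770198208, which is not a perfect square. A Galois group lies in the alternating group exactly when the discriminant is a square in Q, so the Galois group ((S_3 x S_3) : C_2) is not contained in A_6.

No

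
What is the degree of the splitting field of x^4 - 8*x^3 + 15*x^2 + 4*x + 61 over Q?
The degree of the splitting field over Q equals the order of the Galois group, so first determine the group. The polynomial is an irreducible quartic over Q and its discriminant is 76527504 = 8748^2, a perfect square, so the Galois group is contained in A_4. The resolvent cubic y^3 - 15*y^2 - 276*y - 260 splits completely over Q, which gives the Klein four-group V_4. The Galois group V_4 (4T2) has order 4, so the splitting field has degree 4 over Q.

4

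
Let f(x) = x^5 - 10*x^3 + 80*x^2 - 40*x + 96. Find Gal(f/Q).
D_5, the dihedral group of order 10

The polynomial f is an irreducible quintic over Q, so G = Gal(f/Q) is a transitive subgroup of S_5: one of C_5 (5T1, order 5), D_5 (5T2, order 10), F_20 (5T3, order 20), A_5 (5T4, order 60) or S_5 (5T5, order 120). The discriminant of f is 23040000000000 = 4800000^2, a perfect square, so G is contained in A_5. The transitive groups of degree 5 contained in A_5 are: C_5 (5T1, order 5), D_5 (5T2, order 10), A_5 (5T4, order 60). By Dedekind's theorem, for a prime p not dividing disc(f) the degrees of the irreducible factors of f mod p form the cycle type of an element of G. Factoring f modulo the 23 such primes p <= 101 (skipping 2, 3, 5, which divide the discriminant), each new pattern first appears at: mod 7: f = (x^5 + 4x^3 + 3x^2 + 2x + 5), pattern 5; mod 17: f = (x + 2)(x^2 + x + 6)(x^2 + 14x + 8), pattern 2+2+1. No other pattern occurs in this range, so the set of observed cycle types is {5, 2+2+1}. The candidates containing elements of all these cycle types are D_5 (5T2) of order 10, A_5 (5T4) of order 60; the others are excluded. The observed types are precisely the cycle types that occur in D_5 (5T2) (apart from the identity). Each of the other remaining candidates has further cycle types, and by the Chebotarev density theorem the matching factorization patterns would occur for a proportion of primes equal to their share of the group: A_5 (5T4) additionally contains elements of type 3+1+1 (20 of its 60 elements, about 33% of primes). None of the 23 primes tested shows any such pattern (for each of these groups the chance of that is below 10^-4), which rules them out. Hence G = D_5 (5T2), of order 10.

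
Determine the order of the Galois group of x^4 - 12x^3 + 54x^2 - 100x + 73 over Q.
The degree of the splitting field over Q equals the order of the Galois group, so first determine the group. The polynomial is an irreducible quartic over Q and its discriminant is 937984, which is not a perfect square, so the Galois group is not contained in A_4. The resolvent cubic y^3 - 54*y^2 + 908*y - 4744 is irreducible over Q. An irreducible resolvent with non-square discriminant gives S_4. The Galois group S_4 (4T5) has order 24, so the splitting field has degree 24 over Q.

24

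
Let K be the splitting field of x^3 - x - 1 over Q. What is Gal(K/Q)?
The polynomial is an irreducible cubic over Q and its discriminant is -23, which is not a perfect square. For an irreducible cubic, a non-square discriminant gives Galois group S_3.

S_3 (also written S3)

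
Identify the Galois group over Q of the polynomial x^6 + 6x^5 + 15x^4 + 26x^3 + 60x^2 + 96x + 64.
S_3 (order 6)

The polynomial f is an irreducible sextic over Q, so G = Gal(f/Q) is one of the 16 transitive subgroups 6T1, ..., 6T16 of S_6. The discriminant of f is -1160950579200, which is not a perfect square, so G is not contained in A_6. The transitive groups of degree 6 not contained in A_6 are: C_6 (6T1, order 6), S_3 (6T2, order 6), D_6 (6T3, order 12), C_3 x S_3 (6T5, order 18), A_4 x C_2 (6T6, order 24), S_4 (6T8, order 24), S_3 x S_3 (6T9, order 36), S_4 x C_2 (6T11, order 48), (S_3 x S_3) : C_2 (6T13, order 72), PGL(2,5) (6T14, order 120), S_6 (6T16, order 720). By Dedekind's theorem, for a prime p not dividing disc(f) the degrees of the irreducible factors of f mod p form the cycle type of an element of G. Factoring f modulo the 23 such primes p <= 101 (skipping 2, 3, 5, which divide the discriminant), each new pattern first appears at: mod 7: f = (x^3 + 3x^2 + 2x + 5)(x^3 + 3x^2 + 4x + 3), pattern 3+3; mod 11: f = (x^2 + 4)(x^2 + 8x + 6)(x^2 + 9x + 10), pattern 2+2+2; mod 61: f = (x + 25)(x + 27)(x + 44)(x + 48)(x + 50)(x + 56), pattern 1+1+1+1+1+1. No other pattern occurs in this range, so the set of observed cycle types is {3+3, 2+2+2, 1+1+1+1+1+1}. The candidates containing elements of all these cycle types are C_6 (6T1) of order 6, S_3 (6T2) of order 6, D_6 (6T3) of order 12, C_3 x S_3 (6T5) of order 18, A_4 x C_2 (6T6) of order 24, S_4 (6T8) of order 24, S_3 x S_3 (6T9) of order 36, S_4 x C_2 (6T11) of order 48, (S_3 x S_3) : C_2 (6T13) of order 72, PGL(2,5) (6T14) of order 120, S_6 (6T16) of order 720; the others are excluded. The observed types are precisely the cycle types that occur in S_3 (6T2). Each of the other remaining candidates has further cycle types, and by the Chebotarev density theorem the matching factorization patterns would occur for a proportion of primes equal to their share of the group: C_6 (6T1) additionally contains elements of type 6 (2 of its 6 elements, about 33% of primes); D_6 (6T3) additionally contains elements of type 6, 2+2+1+1 (5 of its 12 elements, about 42% of primes); C_3 x S_3 (6T5) additionally contains elements of type 6, 3+1+1+1 (10 of its 18 elements, about 56% of primes); A_4 x C_2 (6T6) additionally contains elements of type 6, 2+2+1+1, 2+1+1+1+1 (14 of its 24 elements, about 58% of primes); S_4 (6T8) additionally contains elements of type 4+1+1, 2+2+1+1 (9 of its 24 elements, about 38% of primes); S_3 x S_3 (6T9) additionally contains elements of type 6, 3+1+1+1, 2+2+1+1 (25 of its 36 elements, about 69% of primes); S_4 x C_2 (6T11) additionally contains elements of type 6, 4+2, 4+1+1, 2+2+1+1, 2+1+1+1+1 (32 of its 48 elements, about 67% of primes); (S_3 x S_3) : C_2 (6T13) additionally contains elements of type 6, 4+2, 3+2+1, 3+1+1+1, 2+2+1+1, 2+1+1+1+1 (61 of its 72 elements, about 85% of primes); PGL(2,5) (6T14) additionally contains elements of type 6, 5+1, 4+1+1, 2+2+1+1 (89 of its 120 elements, about 74% of primes); S_6 (6T16) additionally contains elements of type 6, 5+1, 4+2, 4+1+1, 3+2+1, 3+1+1+1, 2+2+1+1, 2+1+1+1+1 (664 of its 720 elements, about 92% of primes). None of the 23 primes tested shows any such pattern (for each of these groups the chance of that is below 10^-4), which rules them out. Hence G = S_3 (6T2), of order 6.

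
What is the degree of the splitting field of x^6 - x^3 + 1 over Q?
6

The degree of the splitting field over Q equals the order of the Galois group, so first determine the group. The polynomial f is an irreducible sextic over Q, so G = Gal(f/Q) is one of the 16 transitive subgroups 6T1, ..., 6T16 of S_6. The discriminant of f is -19683, which is not a perfect square, so G is not contained in A_6. The transitive groups of degree 6 not contained in A_6 are: C_6 (6T1, order 6), S_3 (6T2, order 6), D_6 (6T3, order 12), C_3 x S_3 (6T5, order 18), A_4 x C_2 (6T6, order 24), S_4 (6T8, order 24), S_3 x S_3 (6T9, order 36), S_4 x C_2 (6T11, order 48), (S_3 x S_3) : C_2 (6T13, order 72), PGL(2,5) (6T14, order 120), S_6 (6T16, order 720). By Dedekind's theorem, for a prime p not dividing disc(f) the degrees of the irreducible factors of f mod p form the cycle type of an element of G. Factoring f modulo the 37 such primes p <= 163 (skipping 3, which divides the discriminant), each new pattern first appears at: mod 2: f = (x^6 + x^3 + 1), pattern 6; mod 7: f = (x^3 + 2)(x^3 + 4), pattern 3+3; mod 17: f = (x^2 + 7x + 1)(x^2 + 13x + 1)(x^2 + 14x + 1), pattern 2+2+2; mod 19: f = (x + 4)(x + 5)(x + 6)(x + 9)(x + 16)(x + 17), pattern 1+1+1+1+1+1. No other pattern occurs in this range, so the set of observed cycle types is {6, 3+3, 2+2+2, 1+1+1+1+1+1}. The candidates containing elements of all these cycle types are C_6 (6T1) of order 6, D_6 (6T3) of order 12, C_3 x S_3 (6T5) of order 18, A_4 x C_2 (6T6) of order 24, S_3 x S_3 (6T9) of order 36, S_4 x C_2 (6T11) of order 48, (S_3 x S_3) : C_2 (6T13) of order 72, PGL(2,5) (6T14) of order 120, S_6 (6T16) of order 720; the others are excluded. The observed types are precisely the cycle types that occur in C_6 (6T1). Each of the other remaining candidates has further cycle types, and by the Chebotarev density theorem the matching factorization patterns would occur for a proportion of primes equal to their share of the group: D_6 (6T3) additionally contains elements of type 2+2+1+1 (3 of its 12 elements, about 25% of primes); C_3 x S_3 (6T5) additionally contains elements of type 3+1+1+1 (4 of its 18 elements, about 22% of primes); A_4 x C_2 (6T6) additionally contains elements of type 2+2+1+1, 2+1+1+1+1 (6 of its 24 elements, about 25% of primes); S_3 x S_3 (6T9) additionally contains elements of type 3+1+1+1, 2+2+1+1 (13 of its 36 elements, about 36% of primes); S_4 x C_2 (6T11) additionally contains elements of type 4+2, 4+1+1, 2+2+1+1, 2+1+1+1+1 (24 of its 48 elements, about 50% of primes); (S_3 x S_3) : C_2 (6T13) additionally contains elements of type 4+2, 3+2+1, 3+1+1+1, 2+2+1+1, 2+1+1+1+1 (49 of its 72 elements, about 68% of primes); PGL(2,5) (6T14) additionally contains elements of type 5+1, 4+1+1, 2+2+1+1 (69 of its 120 elements, about 58% of primes); S_6 (6T16) additionally contains elements of type 5+1, 4+2, 4+1+1, 3+2+1, 3+1+1+1, 2+2+1+1, 2+1+1+1+1 (544 of its 720 elements, about 76% of primes). None of the 37 primes tested shows any such pattern (for each of these groups the chance of that is below 10^-4), which rules them out. Hence G = C_6 (6T1), of order 6. The Galois group C_6 (6T1) has order 6, so the splitting field has degree 6 over Q.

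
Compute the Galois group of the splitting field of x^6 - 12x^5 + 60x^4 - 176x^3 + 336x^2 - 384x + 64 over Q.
6T9: S_3 x S_3

The polynomial f is an irreducible sextic over Q, so G = Gal(f/Q) is one of the 16 transitive subgroups 6T1, ..., 6T16 of S_6. The discriminant of f is 5410421842378752, which is not a perfect square, so G is not contained in A_6. The transitive groups of degree 6 not contained in A_6 are: C_6 (6T1, order 6), S_3 (6T2, order 6), D_6 (6T3, order 12), C_3 x S_3 (6T5, order 18), A_4 x C_2 (6T6, order 24), S_4 (6T8, order 24), S_3 x S_3 (6T9, order 36), S_4 x C_2 (6T11, order 48), (S_3 x S_3) : C_2 (6T13, order 72), PGL(2,5) (6T14, order 120), S_6 (6T16, order 720). By Dedekind's theorem, for a prime p not dividing disc(f) the degrees of the irreducible factors of f mod p form the cycle type of an element of G. Factoring f modulo the 23 such primes p <= 97 (skipping 2, 3, which divide the discriminant), each new pattern first appears at: mod 5: f = (x^6 + 3x^5 + 4x^3 + x^2 + x + 4), pattern 6; mod 11: f = (x + 4)(x + 8)(x^2 + x + 8)(x^2 + 8x + 3), pattern 2+2+1+1; mod 13: f = (x + 2)(x + 8)(x + 10)(x^3 + 7x^2 + 12x + 3), pattern 3+1+1+1; mod 31: f = (x^2 + 12x + 6)(x^2 + 14x + 12)(x^2 + 24x + 25), pattern 2+2+2; mod 97: f = (x^3 + 91x^2 + 12x + 1)(x^3 + 91x^2 + 12x + 64), pattern 3+3. No other pattern occurs in this range, so the set of observed cycle types is {6, 2+2+1+1, 3+1+1+1, 2+2+2, 3+3}. The candidates containing elements of all these cycle types are S_3 x S_3 (6T9) of order 36, (S_3 x S_3) : C_2 (6T13) of order 72, S_6 (6T16) of order 720; the others are excluded. The observed types are precisely the cycle types that occur in S_3 x S_3 (6T9) (apart from the identity). Each of the other remaining candidates has further cycle types, and by the Chebotarev density theorem the matching factorization patterns would occur for a proportion of primes equal to their share of the group: (S_3 x S_3) : C_2 (6T13) additionally contains elements of type 4+2, 3+2+1, 2+1+1+1+1 (36 of its 72 elements, about 50% of primes); S_6 (6T16) additionally contains elements of type 5+1, 4+2, 4+1+1, 3+2+1, 2+1+1+1+1 (459 of its 720 elements, about 64% of primes). None of the 23 primes tested shows any such pattern (for each of these groups the chance of that is below 10^-4), which rules them out. Hence G = S_3 x S_3 (6T9), of order 36.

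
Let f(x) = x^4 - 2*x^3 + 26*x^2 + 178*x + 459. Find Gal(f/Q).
A_4

The polynomial is an irreducible quartic over Q and its discriminant is 55503590464 = 235592^2, a perfect square, so the Galois group is contained in A_4. The resolvent cubic y^3 - 26*y^2 - 2192*y + 14216 is irreducible over Q. An irreducible resolvent with square discriminant gives A_4.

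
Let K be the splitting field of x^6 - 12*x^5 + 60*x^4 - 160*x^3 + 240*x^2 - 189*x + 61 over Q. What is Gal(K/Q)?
The polynomial f is an irreducible sextic over Q, so G = Gal(f/Q) is one of the 16 transitive subgroups 6T1, ..., 6T16 of S_6. The discriminant of f is -9059283, which is not a perfect square, so G is not contained in A_6. The transitive groups of degree 6 not contained in A_6 are: C_6 (6T1, order 6), S_3 (6T2, order 6), D_6 (6T3, order 12), C_3 x S_3 (6T5, order 18), A_4 x C_2 (6T6, order 24), S_4 (6T8, order 24), S_3 x S_3 (6T9, order 36), S_4 x C_2 (6T11, order 48), (S_3 x S_3) : C_2 (6T13, order 72), PGL(2,5) (6T14, order 120), S_6 (6T16, order 720). By Dedekind's theorem, for a prime p not dividing disc(f) the degrees of the irreducible factors of f mod p form the cycle type of an element of G. Factoring f modulo the 28 such primes p <= 127 (skipping 3, 17, 43, which divide the discriminant), each new pattern first appears at: mod 2: f = (x^6 + x + 1), pattern 6; mod 7: f = (x + 4)(x^2 + 6x + 4)(x^3 + 6x^2 + 6), pattern 3+2+1; mod 11: f = (x^2 + 9x + 2)(x^4 + x^3 + 5x^2 + 2x + 3), pattern 4+2; mod 13: f = (x + 3)(x + 8)(x^2 + 6x + 3)(x^2 + 10x + 5), pattern 2+2+1+1; mod 61: f = (x)(x + 2)(x + 8)(x + 19)(x^2 + 20x + 6), pattern 2+1+1+1+1; mod 97: f = (x + 8)(x + 10)(x + 47)(x^3 + 20x^2 + 65x + 10), pattern 3+1+1+1; mod 113: f = (x^2 + 6)(x^2 + 41x + 19)(x^2 + 60x + 61), pattern 2+2+2; mod 127: f = (x^3 + 33x^2 + x + 91)(x^3 + 82x^2 + 20x + 23), pattern 3+3. No other pattern occurs in this range, so the set of observed cycle types is {6, 3+2+1, 4+2, 2+2+1+1, 2+1+1+1+1, 3+1+1+1, 2+2+2, 3+3}. The candidates containing elements of all these cycle types are (S_3 x S_3) : C_2 (6T13) of order 72, S_6 (6T16) of order 720; the others are excluded. The observed types are precisely the cycle types that occur in (S_3 x S_3) : C_2 (6T13) (apart from the identity). Each of the other remaining candidates has further cycle types, and by the Chebotarev density theorem the matching factorization patterns would occur for a proportion of primes equal to their share of the group: S_6 (6T16) additionally contains elements of type 5+1, 4+1+1 (234 of its 720 elements, about 32% of primes). None of the 28 primes tested shows any such pattern (for each of these groups the chance of that is below 10^-4), which rules them out. Hence G = (S_3 x S_3) : C_2 (6T13), of order 72.

(S_3 x S_3) : C_2, the group 6T13 of order 72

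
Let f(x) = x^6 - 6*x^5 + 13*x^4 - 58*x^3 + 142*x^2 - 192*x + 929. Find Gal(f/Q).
The polynomial f is an irreducible sextic over Q, so G = Gal(f/Q) is one of the 16 transitive subgroups 6T1, ..., 6T16 of S_6. The discriminant of f is -1554882624000000, which is not a perfect square, so G is not contained in A_6. The transitive groups of degree 6 not contained in A_6 are: C_6 (6T1, order 6), S_3 (6T2, order 6), D_6 (6T3, order 12), C_3 x S_3 (6T5, order 18), A_4 x C_2 (6T6, order 24), S_4 (6T8, order 24), S_3 x S_3 (6T9, order 36), S_4 x C_2 (6T11, order 48), (S_3 x S_3) : C_2 (6T13, order 72), PGL(2,5) (6T14, order 120), S_6 (6T16, order 720). By Dedekind's theorem, for a prime p not dividing disc(f) the degrees of the irreducible factors of f mod p form the cycle type of an element of G. Factoring f modulo the 17 such primes p <= 79 (skipping 2, 3, 5, 31, 53, which divide the discriminant), each new pattern first appears at: mod 7: f = (x^6 + x^5 + 6x^4 + 5x^3 + 2x^2 + 4x + 5), pattern 6; mod 11: f = (x^2 + 2x + 10)(x^2 + 5x + 1)(x^2 + 9x + 6), pattern 2+2+2; mod 13: f = (x^2 + 10x + 5)(x^4 + 10x^3 + 12x^2 + 6x + 9), pattern 4+2; mod 23: f = (x + 6)(x + 7)(x^4 + 4x^3 + 11x^2 + 22x + 15), pattern 4+1+1; mod 37: f = (x + 29)(x + 30)(x^2 + 2x + 14)(x^2 + 7x + 27), pattern 2+2+1+1; mod 41: f = (x^3 + 12x^2 + 2x + 19)(x^3 + 23x^2 + 22x + 23), pattern 3+3; mod 47: f = (x + 16)(x + 26)(x + 29)(x + 42)(x^2 + 22x + 8), pattern 2+1+1+1+1. No other pattern occurs in this range, so the set of observed cycle types is {6, 2+2+2, 4+2, 4+1+1, 2+2+1+1, 3+3, 2+1+1+1+1}. The candidates containing elements of all these cycle types are S_4 x C_2 (6T11) of order 48, S_6 (6T16) of order 720; the others are excluded. The observed types are precisely the cycle types that occur in S_4 x C_2 (6T11) (apart from the identity). Each of the other remaining candidates has further cycle types, and by the Chebotarev density theorem the matching factorization patterns would occur for a proportion of primes equal to their share of the group: S_6 (6T16) additionally contains elements of type 5+1, 3+2+1, 3+1+1+1 (304 of its 720 elements, about 42% of primes). None of the 17 primes tested shows any such pattern (for each of these groups the chance of that is below 10^-4), which rules them out. Hence G = S_4 x C_2 (6T11), of order 48.

S_4 x C_2 (order 48)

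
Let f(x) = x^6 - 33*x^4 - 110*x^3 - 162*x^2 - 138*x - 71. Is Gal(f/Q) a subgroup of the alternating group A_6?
Yes

The polynomial is irreducible of degree 6 over Q. Its discriminant is 697037301343296 = 26401464^2, a perfect square. A Galois group lies in the alternating group exactly when the discriminant is a square in Q, so the Galois group (A_4) is contained in A_6.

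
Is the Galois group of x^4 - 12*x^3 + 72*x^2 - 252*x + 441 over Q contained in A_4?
The polynomial is irreducible of degree 4 over Q. Its discriminant is 228614400 = 15120^2, a perfect square. A Galois group lies in the alternating group exactly when the discriminant is a square in Q, so the Galois group (V_4) is contained in A_4.

Yes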